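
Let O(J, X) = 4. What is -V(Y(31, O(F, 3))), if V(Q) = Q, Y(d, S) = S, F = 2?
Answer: -4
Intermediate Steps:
-V(Y(31, O(F, 3))) = -1*4 = -4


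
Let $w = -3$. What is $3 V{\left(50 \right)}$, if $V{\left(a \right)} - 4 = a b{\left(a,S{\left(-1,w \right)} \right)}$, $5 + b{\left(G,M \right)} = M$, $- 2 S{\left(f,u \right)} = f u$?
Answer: $-963$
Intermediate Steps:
$S{\left(f,u \right)} = - \frac{f u}{2}$
$b{\left(G,M \right)} = -5 + M$
$V{\left(a \right)} = 4 - \frac{13 a}{2}$ ($V{\left(a \right)} = 4 + a \left(-5 - \left(- \frac{1}{2}\right) \left(-3\right)\right) = 4 + a \left(-5 - \frac{3}{2}\right) = 4 + a \left(- \frac{13}{2}\right) = 4 - \frac{13 a}{2}$)
$3 V{\left(50 \right)} = 3 \left(4 - 325\right) = 3 \left(-321\right) = -963$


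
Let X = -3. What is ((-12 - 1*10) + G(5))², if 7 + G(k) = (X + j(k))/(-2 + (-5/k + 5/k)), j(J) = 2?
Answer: 3249/4 ≈ 812.25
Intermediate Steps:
G(k) = -13/2 (G(k) = -7 + (-3 + 2)/(-2 + (-5/k + 5/k)) = -7 - 1/(-2 + 0) = -7 - 1/(-2) = -7 - 1*(-½) = -7 + ½ = -13/2)
((-12 - 1*10) + G(5))² = ((-12 - 1*10) - 13/2)² = ((-12 - 10) - 13/2)² = (-22 - 13/2)² = (-57/2)² = 3249/4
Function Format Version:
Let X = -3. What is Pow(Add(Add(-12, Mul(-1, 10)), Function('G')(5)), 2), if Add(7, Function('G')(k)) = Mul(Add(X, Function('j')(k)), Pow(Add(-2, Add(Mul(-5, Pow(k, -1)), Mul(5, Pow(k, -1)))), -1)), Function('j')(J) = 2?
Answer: Rational(3249, 4) ≈ 812.25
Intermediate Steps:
Function('G')(k) = Rational(-13, 2) (Function('G')(k) = Add(-7, Mul(Add(-3, 2), Pow(Add(-2, Add(Mul(-5, Pow(k, -1)), Mul(5, Pow(k, -1)))), -1))) = Add(-7, Mul(-1, Pow(Add(-2, 0), -1))) = Add(-7, Mul(-1, Pow(-2, -1))) = Add(-7, Mul(-1, Rational(-1, 2))) = Add(-7, Rational(1, 2)) = Rational(-13, 2))
Pow(Add(Add(-12, Mul(-1, 10)), Function('G')(5)), 2) = Pow(Add(Add(-12, Mul(-1, 10)), Rational(-13, 2)), 2) = Pow(Add(Add(-12, -10), Rational(-13, 2)), 2) = Pow(Add(-22, Rational(-13, 2)), 2) = Pow(Rational(-57, 2), 2) = Rational(3249, 4)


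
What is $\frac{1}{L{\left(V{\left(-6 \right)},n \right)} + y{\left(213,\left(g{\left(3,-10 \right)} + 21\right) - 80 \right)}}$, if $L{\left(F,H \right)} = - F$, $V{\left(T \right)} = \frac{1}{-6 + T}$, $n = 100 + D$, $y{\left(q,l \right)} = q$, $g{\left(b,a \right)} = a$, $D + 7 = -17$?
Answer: $\frac{12}{2557} \approx 0.004693$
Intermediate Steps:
$D = -24$ ($D = -7 - 17 = -24$)
$n = 76$ ($n = 100 - 24 = 76$)
$\frac{1}{L{\left(V{\left(-6 \right)},n \right)} + y{\left(213,\left(g{\left(3,-10 \right)} + 21\right) - 80 \right)}} = \frac{1}{- \frac{1}{-6 - 6} + 213} = \frac{1}{- \frac{1}{-12} + 213} = \frac{1}{\left(-1\right) \left(- \frac{1}{12}\right) + 213} = \frac{1}{\frac{1}{12} + 213} = \frac{1}{\frac{2557}{12}} = \frac{12}{2557}$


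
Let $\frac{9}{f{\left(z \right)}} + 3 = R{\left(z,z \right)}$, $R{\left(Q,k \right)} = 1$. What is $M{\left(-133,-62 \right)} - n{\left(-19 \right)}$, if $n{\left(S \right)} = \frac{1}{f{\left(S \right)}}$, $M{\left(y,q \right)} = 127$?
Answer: $\frac{1145}{9} \approx 127.22$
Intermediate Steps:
$f{\left(z \right)} = - \frac{9}{2}$ ($f{\left(z \right)} = \frac{9}{-3 + 1} = \frac{9}{-2} = 9 \left(- \frac{1}{2}\right) = - \frac{9}{2}$)
$n{\left(S \right)} = - \frac{2}{9}$ ($n{\left(S \right)} = \frac{1}{- \frac{9}{2}} = - \frac{2}{9}$)
$M{\left(-133,-62 \right)} - n{\left(-19 \right)} = 127 - - \frac{2}{9} = 127 + \frac{2}{9} = \frac{1145}{9}$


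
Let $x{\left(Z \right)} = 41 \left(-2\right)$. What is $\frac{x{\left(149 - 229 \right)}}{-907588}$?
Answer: $\frac{41}{453794} \approx 9.0349 \cdot 10^{-5}$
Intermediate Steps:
$x{\left(Z \right)} = -82$
$\frac{x{\left(149 - 229 \right)}}{-907588} = - \frac{82}{-907588} = \left(-82\right) \left(- \frac{1}{907588}\right) = \frac{41}{453794}$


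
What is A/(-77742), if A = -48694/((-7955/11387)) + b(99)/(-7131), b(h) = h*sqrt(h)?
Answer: -277239289/309218805 + 11*sqrt(11)/20532526 ≈ -0.89658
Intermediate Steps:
b(h) = h**(3/2)
A = 554478578/7955 - 99*sqrt(11)/2377 (A = -48694/((-7955/11387)) + 99**(3/2)/(-7131) = -48694/((-7955*1/11387)) + (297*sqrt(11))*(-1/7131) = -48694/(-7955/11387) - 99*sqrt(11)/2377 = -48694*(-11387/7955) - 99*sqrt(11)/2377 = 554478578/7955 - 99*sqrt(11)/2377 ≈ 69702.)
A/(-77742) = (554478578/7955 - 99*sqrt(11)/2377)/(-77742) = (554478578/7955 - 99*sqrt(11)/2377)*(-1/77742) = -277239289/309218805 + 11*sqrt(11)/20532526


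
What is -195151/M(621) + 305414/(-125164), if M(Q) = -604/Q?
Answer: 3792071715847/18899764 ≈ 2.0064e+5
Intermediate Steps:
-195151/M(621) + 305414/(-125164) = -195151/((-604/621)) + 305414/(-125164) = -195151/((-604*1/621)) + 305414*(-1/125164) = -195151/(-604/621) - 152707/62582 = -195151*(-621/604) - 152707/62582 = 121188771/604 - 152707/62582 = 3792071715847/18899764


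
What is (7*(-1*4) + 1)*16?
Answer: -432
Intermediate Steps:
(7*(-1*4) + 1)*16 = (7*(-4) + 1)*16 = (-28 + 1)*16 = -27*16 = -432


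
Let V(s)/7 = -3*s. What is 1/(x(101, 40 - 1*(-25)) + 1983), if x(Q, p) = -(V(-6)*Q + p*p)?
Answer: -1/14968 ≈ -6.6809e-5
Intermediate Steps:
V(s) = -21*s (V(s) = 7*(-3*s) = -21*s)
x(Q, p) = -p**2 - 126*Q (x(Q, p) = -((-21*(-6))*Q + p*p) = -(126*Q + p**2) = -(p**2 + 126*Q) = -p**2 - 126*Q)
1/(x(101, 40 - 1*(-25)) + 1983) = 1/((-(40 - 1*(-25))**2 - 126*101) + 1983) = 1/((-(40 + 25)**2 - 12726) + 1983) = 1/((-1*65**2 - 12726) + 1983) = 1/((-1*4225 - 12726) + 1983) = 1/((-4225 - 12726) + 1983) = 1/(-16951 + 1983) = 1/(-14968) = -1/14968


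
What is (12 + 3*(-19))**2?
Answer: 2025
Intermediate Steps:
(12 + 3*(-19))**2 = (12 - 57)**2 = (-45)**2 = 2025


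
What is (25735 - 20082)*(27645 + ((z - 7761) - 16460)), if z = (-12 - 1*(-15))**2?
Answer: 19406749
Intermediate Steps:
z = 9 (z = (-12 + 15)**2 = 3**2 = 9)
(25735 - 20082)*(27645 + ((z - 7761) - 16460)) = (25735 - 20082)*(27645 + ((9 - 7761) - 16460)) = 5653*(27645 + (-7752 - 16460)) = 5653*(27645 - 24212) = 5653*3433 = 19406749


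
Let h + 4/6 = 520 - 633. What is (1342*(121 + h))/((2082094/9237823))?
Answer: 19481249018/446163 ≈ 43664.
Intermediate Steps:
h = -341/3 (h = -⅔ + (520 - 633) = -⅔ - 113 = -341/3 ≈ -113.67)
(1342*(121 + h))/((2082094/9237823)) = (1342*(121 - 341/3))/((2082094/9237823)) = (1342*(22/3))/((2082094*(1/9237823))) = 29524/(3*(297442/1319689)) = (29524/3)*(1319689/297442) = 19481249018/446163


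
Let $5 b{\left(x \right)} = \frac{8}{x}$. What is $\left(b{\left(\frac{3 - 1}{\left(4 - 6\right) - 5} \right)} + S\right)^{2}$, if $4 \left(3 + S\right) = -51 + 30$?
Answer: $\frac{76729}{400} \approx 191.82$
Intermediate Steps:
$b{\left(x \right)} = \frac{8}{5 x}$ ($b{\left(x \right)} = \frac{8 \frac{1}{x}}{5} = \frac{8}{5 x}$)
$S = - \frac{33}{4}$ ($S = -3 + \frac{-51 + 30}{4} = -3 + \frac{1}{4} \left(-21\right) = -3 - \frac{21}{4} = - \frac{33}{4} \approx -8.25$)
$\left(b{\left(\frac{3 - 1}{\left(4 - 6\right) - 5} \right)} + S\right)^{2} = \left(\frac{8}{5 \frac{3 - 1}{\left(4 - 6\right) - 5}} - \frac{33}{4}\right)^{2} = \left(\frac{8}{5 \frac{2}{\left(4 - 6\right) - 5}} - \frac{33}{4}\right)^{2} = \left(\frac{8}{5 \frac{2}{-2 - 5}} - \frac{33}{4}\right)^{2} = \left(\frac{8}{5 \frac{2}{-7}} - \frac{33}{4}\right)^{2} = \left(\frac{8}{5 \cdot 2 \left(- \frac{1}{7}\right)} - \frac{33}{4}\right)^{2} = \left(\frac{8}{5 \left(- \frac{2}{7}\right)} - \frac{33}{4}\right)^{2} = \left(\frac{8}{5} \left(- \frac{7}{2}\right) - \frac{33}{4}\right)^{2} = \left(- \frac{28}{5} - \frac{33}{4}\right)^{2} = \left(- \frac{277}{20}\right)^{2} = \frac{76729}{400}$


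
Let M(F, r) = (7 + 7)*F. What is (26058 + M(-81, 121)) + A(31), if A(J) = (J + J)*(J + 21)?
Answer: 28148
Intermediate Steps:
M(F, r) = 14*F
A(J) = 2*J*(21 + J) (A(J) = (2*J)*(21 + J) = 2*J*(21 + J))
(26058 + M(-81, 121)) + A(31) = (26058 + 14*(-81)) + 2*31*(21 + 31) = (26058 - 1134) + 2*31*52 = 24924 + 3224 = 28148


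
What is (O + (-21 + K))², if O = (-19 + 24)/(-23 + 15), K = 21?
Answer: 25/64 ≈ 0.39063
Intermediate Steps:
O = -5/8 (O = 5/(-8) = 5*(-⅛) = -5/8 ≈ -0.62500)
(O + (-21 + K))² = (-5/8 + (-21 + 21))² = (-5/8 + 0)² = (-5/8)² = 25/64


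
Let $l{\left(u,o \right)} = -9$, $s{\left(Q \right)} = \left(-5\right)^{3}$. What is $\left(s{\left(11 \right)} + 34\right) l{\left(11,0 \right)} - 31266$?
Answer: $-30447$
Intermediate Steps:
$s{\left(Q \right)} = -125$
$\left(s{\left(11 \right)} + 34\right) l{\left(11,0 \right)} - 31266 = \left(-125 + 34\right) \left(-9\right) - 31266 = \left(-91\right) \left(-9\right) - 31266 = 819 - 31266 = -30447$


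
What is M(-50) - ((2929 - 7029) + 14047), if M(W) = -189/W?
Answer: -497161/50 ≈ -9943.2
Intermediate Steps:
M(-50) - ((2929 - 7029) + 14047) = -189/(-50) - ((2929 - 7029) + 14047) = -189*(-1/50) - (-4100 + 14047) = 189/50 - 1*9947 = 189/50 - 9947 = -497161/50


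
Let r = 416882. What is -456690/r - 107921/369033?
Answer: -106762001546/76921607553 ≈ -1.3879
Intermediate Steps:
-456690/r - 107921/369033 = -456690/416882 - 107921/369033 = -456690*1/416882 - 107921*1/369033 = -228345/208441 - 107921/369033 = -106762001546/76921607553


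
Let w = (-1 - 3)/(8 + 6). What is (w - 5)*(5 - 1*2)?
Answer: -111/7 ≈ -15.857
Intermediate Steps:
w = -2/7 (w = -4/14 = -4*1/14 = -2/7 ≈ -0.28571)
(w - 5)*(5 - 1*2) = (-2/7 - 5)*(5 - 1*2) = -37*(5 - 2)/7 = -37/7*3 = -111/7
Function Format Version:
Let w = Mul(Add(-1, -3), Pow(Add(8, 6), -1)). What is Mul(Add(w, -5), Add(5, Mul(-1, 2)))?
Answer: Rational(-111, 7) ≈ -15.857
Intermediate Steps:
w = Rational(-2, 7) (w = Mul(-4, Pow(14, -1)) = Mul(-4, Rational(1, 14)) = Rational(-2, 7) ≈ -0.28571)
Mul(Add(w, -5), Add(5, Mul(-1, 2))) = Mul(Add(Rational(-2, 7), -5), Add(5, Mul(-1, 2))) = Mul(Rational(-37, 7), Add(5, -2)) = Mul(Rational(-37, 7), 3) = Rational(-111, 7)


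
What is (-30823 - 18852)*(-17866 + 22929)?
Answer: -251504525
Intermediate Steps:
(-30823 - 18852)*(-17866 + 22929) = -49675*5063 = -251504525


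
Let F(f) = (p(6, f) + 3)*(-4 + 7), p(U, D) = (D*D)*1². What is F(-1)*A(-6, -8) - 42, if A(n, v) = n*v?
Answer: 534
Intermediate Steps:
p(U, D) = D² (p(U, D) = D²*1 = D²)
F(f) = 9 + 3*f² (F(f) = (f² + 3)*(-4 + 7) = (3 + f²)*3 = 9 + 3*f²)
F(-1)*A(-6, -8) - 42 = (9 + 3*(-1)²)*(-6*(-8)) - 42 = (9 + 3*1)*48 - 42 = (9 + 3)*48 - 42 = 12*48 - 42 = 576 - 42 = 534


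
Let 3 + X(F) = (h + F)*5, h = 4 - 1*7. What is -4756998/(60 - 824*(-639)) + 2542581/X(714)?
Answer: 36722670205/51957472 ≈ 706.78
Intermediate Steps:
h = -3 (h = 4 - 7 = -3)
X(F) = -18 + 5*F (X(F) = -3 + (-3 + F)*5 = -3 + (-15 + 5*F) = -18 + 5*F)
-4756998/(60 - 824*(-639)) + 2542581/X(714) = -4756998/(60 - 824*(-639)) + 2542581/(-18 + 5*714) = -4756998/(60 + 526536) + 2542581/(-18 + 3570) = -4756998/526596 + 2542581/3552 = -4756998*1/526596 + 2542581*(1/3552) = -792833/87766 + 847527/1184 = 36722670205/51957472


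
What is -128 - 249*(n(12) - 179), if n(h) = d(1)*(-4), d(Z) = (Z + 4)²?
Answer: 69343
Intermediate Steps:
d(Z) = (4 + Z)²
n(h) = -100 (n(h) = (4 + 1)²*(-4) = 5²*(-4) = 25*(-4) = -100)
-128 - 249*(n(12) - 179) = -128 - 249*(-100 - 179) = -128 - 249*(-279) = -128 + 69471 = 69343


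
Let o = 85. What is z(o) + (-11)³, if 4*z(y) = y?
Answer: -5239/4 ≈ -1309.8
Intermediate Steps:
z(y) = y/4
z(o) + (-11)³ = (¼)*85 + (-11)³ = 85/4 - 1331 = -5239/4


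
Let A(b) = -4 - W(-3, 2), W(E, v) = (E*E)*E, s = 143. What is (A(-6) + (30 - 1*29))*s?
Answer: 3432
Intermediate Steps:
W(E, v) = E³ (W(E, v) = E²*E = E³)
A(b) = 23 (A(b) = -4 - 1*(-3)³ = -4 - 1*(-27) = -4 + 27 = 23)
(A(-6) + (30 - 1*29))*s = (23 + (30 - 1*29))*143 = (23 + (30 - 29))*143 = (23 + 1)*143 = 24*143 = 3432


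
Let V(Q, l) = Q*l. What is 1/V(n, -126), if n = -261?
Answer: 1/32886 ≈ 3.0408e-5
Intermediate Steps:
1/V(n, -126) = 1/(-261*(-126)) = 1/32886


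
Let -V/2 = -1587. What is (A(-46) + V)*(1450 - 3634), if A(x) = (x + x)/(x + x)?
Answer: -6934200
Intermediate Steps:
V = 3174 (V = -2*(-1587) = 3174)
A(x) = 1 (A(x) = (2*x)/((2*x)) = (2*x)*(1/(2*x)) = 1)
(A(-46) + V)*(1450 - 3634) = (1 + 3174)*(1450 - 3634) = 3175*(-2184) = -6934200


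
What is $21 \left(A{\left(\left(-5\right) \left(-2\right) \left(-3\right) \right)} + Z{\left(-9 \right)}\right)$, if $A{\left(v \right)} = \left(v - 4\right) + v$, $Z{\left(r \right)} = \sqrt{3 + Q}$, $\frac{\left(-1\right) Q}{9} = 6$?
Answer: $-1344 + 21 i \sqrt{51} \approx -1344.0 + 149.97 i$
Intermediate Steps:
$Q = -54$ ($Q = \left(-9\right) 6 = -54$)
$Z{\left(r \right)} = i \sqrt{51}$ ($Z{\left(r \right)} = \sqrt{3 - 54} = \sqrt{-51} = i \sqrt{51}$)
$A{\left(v \right)} = -4 + 2 v$ ($A{\left(v \right)} = \left(-4 + v\right) + v = -4 + 2 v$)
$21 \left(A{\left(\left(-5\right) \left(-2\right) \left(-3\right) \right)} + Z{\left(-9 \right)}\right) = 21 \left(\left(-4 + 2 \left(-5\right) \left(-2\right) \left(-3\right)\right) + i \sqrt{51}\right) = 21 \left(\left(-4 + 2 \cdot 10 \left(-3\right)\right) + i \sqrt{51}\right) = 21 \left(\left(-4 + 2 \left(-30\right)\right) + i \sqrt{51}\right) = 21 \left(\left(-4 - 60\right) + i \sqrt{51}\right) = 21 \left(-64 + i \sqrt{51}\right) = -1344 + 21 i \sqrt{51}$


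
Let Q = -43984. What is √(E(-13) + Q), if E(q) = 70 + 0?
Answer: I*√43914 ≈ 209.56*I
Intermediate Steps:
E(q) = 70
√(E(-13) + Q) = √(70 - 43984) = √(-43914) = I*√43914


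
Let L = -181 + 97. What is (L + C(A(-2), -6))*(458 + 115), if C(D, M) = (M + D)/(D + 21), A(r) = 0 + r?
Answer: -919092/19 ≈ -48373.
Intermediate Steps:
A(r) = r
C(D, M) = (D + M)/(21 + D)
L = -84
(L + C(A(-2), -6))*(458 + 115) = (-84 + (-2 - 6)/(21 - 2))*(458 + 115) = (-84 - 8/19)*573 = -1604/19*573 = -919092/19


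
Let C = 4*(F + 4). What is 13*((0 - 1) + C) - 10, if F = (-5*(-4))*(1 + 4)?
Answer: 5385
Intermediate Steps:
F = 100 (F = 20*5 = 100)
C = 416 (C = 4*(100 + 4) = 4*104 = 416)
13*((0 - 1) + C) - 10 = 13*((0 - 1) + 416) - 10 = 13*(-1 + 416) - 10 = 13*415 - 10 = 5395 - 10 = 5385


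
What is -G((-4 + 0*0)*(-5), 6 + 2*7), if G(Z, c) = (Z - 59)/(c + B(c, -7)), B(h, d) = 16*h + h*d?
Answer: 39/200 ≈ 0.19500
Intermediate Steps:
B(h, d) = 16*h + d*h
G(Z, c) = (-59 + Z)/(10*c) (G(Z, c) = (Z - 59)/(c + c*(16 - 7)) = (-59 + Z)/(c + c*9) = (-59 + Z)/(c + 9*c) = (-59 + Z)/((10*c)) = (-59 + Z)*(1/(10*c)) = (-59 + Z)/(10*c))
-G((-4 + 0*0)*(-5), 6 + 2*7) = -(-59 + (-4 + 0*0)*(-5))/(10*(6 + 2*7)) = -(-59 + (-4 + 0)*(-5))/(10*(6 + 14)) = -(-59 - 4*(-5))/(10*20) = -(-59 + 20)/(10*20) = -(-39)/(10*20) = -1*(-39/200) = 39/200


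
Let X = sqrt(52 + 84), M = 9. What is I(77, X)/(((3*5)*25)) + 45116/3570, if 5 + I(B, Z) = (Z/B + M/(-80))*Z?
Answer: 6199217/490875 - 3*sqrt(34)/5000 ≈ 12.625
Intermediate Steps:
X = 2*sqrt(34) (X = sqrt(136) = 2*sqrt(34) ≈ 11.662)
I(B, Z) = -5 + Z*(-9/80 + Z/B) (I(B, Z) = -5 + (Z/B + 9/(-80))*Z = -5 + (Z/B + 9*(-1/80))*Z = -5 + (Z/B - 9/80)*Z = -5 + (-9/80 + Z/B)*Z = -5 + Z*(-9/80 + Z/B))
I(77, X)/(((3*5)*25)) + 45116/3570 = (-5 - 9*sqrt(34)/40 + (2*sqrt(34))**2/77)/(((3*5)*25)) + 45116/3570 = (-5 - 9*sqrt(34)/40 + (1/77)*136)/((15*25)) + 45116*(1/3570) = (-5 - 9*sqrt(34)/40 + 136/77)/375 + 22558/1785 = (-249/77 - 9*sqrt(34)/40)*(1/375) + 22558/1785 = (-83/9625 - 3*sqrt(34)/5000) + 22558/1785 = 6199217/490875 - 3*sqrt(34)/5000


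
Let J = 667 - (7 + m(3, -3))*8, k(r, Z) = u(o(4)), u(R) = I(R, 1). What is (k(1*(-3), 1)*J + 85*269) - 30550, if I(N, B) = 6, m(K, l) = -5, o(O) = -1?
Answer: -3779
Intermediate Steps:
u(R) = 6
k(r, Z) = 6
J = 651 (J = 667 - (7 - 5)*8 = 667 - 2*8 = 667 - 1*16 = 667 - 16 = 651)
(k(1*(-3), 1)*J + 85*269) - 30550 = (6*651 + 85*269) - 30550 = (3906 + 22865) - 30550 = 26771 - 30550 = -3779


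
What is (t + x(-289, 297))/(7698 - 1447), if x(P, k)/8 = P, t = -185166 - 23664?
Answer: -211142/6251 ≈ -33.777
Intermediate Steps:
t = -208830
x(P, k) = 8*P
(t + x(-289, 297))/(7698 - 1447) = (-208830 + 8*(-289))/(7698 - 1447) = (-208830 - 2312)/6251 = -211142*1/6251 = -211142/6251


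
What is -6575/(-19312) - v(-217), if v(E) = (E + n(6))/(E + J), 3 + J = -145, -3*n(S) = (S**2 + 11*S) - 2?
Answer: -7303687/21146640 ≈ -0.34538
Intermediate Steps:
n(S) = 2/3 - 11*S/3 - S**2/3 (n(S) = -((S**2 + 11*S) - 2)/3 = -(-2 + S**2 + 11*S)/3 = 2/3 - 11*S/3 - S**2/3)
J = -148 (J = -3 - 145 = -148)
v(E) = (-100/3 + E)/(-148 + E) (v(E) = (E + (2/3 - 11/3*6 - 1/3*6**2))/(E - 148) = (E + (2/3 - 22 - 1/3*36))/(-148 + E) = (E + (2/3 - 22 - 12))/(-148 + E) = (E - 100/3)/(-148 + E) = (-100/3 + E)/(-148 + E))
-6575/(-19312) - v(-217) = -6575/(-19312) - (-100/3 - 217)/(-148 - 217) = -6575*(-1/19312) - (-751)/((-365)*3) = 6575/19312 - (-1)*(-751)/(365*3) = 6575/19312 - 1*751/1095 = 6575/19312 - 751/1095 = -7303687/21146640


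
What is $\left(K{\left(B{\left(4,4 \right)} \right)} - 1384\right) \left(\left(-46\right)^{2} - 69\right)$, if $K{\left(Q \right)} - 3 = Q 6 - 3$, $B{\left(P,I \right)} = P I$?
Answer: $-2636536$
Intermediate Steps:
$B{\left(P,I \right)} = I P$
$K{\left(Q \right)} = 6 Q$ ($K{\left(Q \right)} = 3 + \left(Q 6 - 3\right) = 3 + \left(6 Q - 3\right) = 3 + \left(-3 + 6 Q\right) = 6 Q$)
$\left(K{\left(B{\left(4,4 \right)} \right)} - 1384\right) \left(\left(-46\right)^{2} - 69\right) = \left(6 \cdot 4 \cdot 4 - 1384\right) \left(\left(-46\right)^{2} - 69\right) = \left(6 \cdot 16 - 1384\right) \left(2116 - 69\right) = \left(96 - 1384\right) 2047 = \left(-1288\right) 2047 = -2636536$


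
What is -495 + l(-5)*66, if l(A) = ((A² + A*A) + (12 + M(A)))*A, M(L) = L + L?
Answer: -17655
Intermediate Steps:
M(L) = 2*L
l(A) = A*(12 + 2*A + 2*A²) (l(A) = ((A² + A*A) + (12 + 2*A))*A = ((A² + A²) + (12 + 2*A))*A = (2*A² + (12 + 2*A))*A = (12 + 2*A + 2*A²)*A = A*(12 + 2*A + 2*A²))
-495 + l(-5)*66 = -495 + (2*(-5)*(6 - 5 + (-5)²))*66 = -495 + (2*(-5)*(6 - 5 + 25))*66 = -495 + (2*(-5)*26)*66 = -495 - 260*66 = -495 - 17160 = -17655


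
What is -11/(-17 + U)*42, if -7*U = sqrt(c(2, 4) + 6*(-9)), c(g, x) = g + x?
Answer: 384846/14209 - 12936*I*sqrt(3)/14209 ≈ 27.085 - 1.5769*I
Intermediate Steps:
U = -4*I*sqrt(3)/7 (U = -sqrt((2 + 4) + 6*(-9))/7 = -sqrt(6 - 54)/7 = -4*I*sqrt(3)/7 ≈ -0.98974*I)
-11/(-17 + U)*42 = -11/(-17 - 4*I*sqrt(3)/7)*42 = -462/(-17 - 4*I*sqrt(3)/7)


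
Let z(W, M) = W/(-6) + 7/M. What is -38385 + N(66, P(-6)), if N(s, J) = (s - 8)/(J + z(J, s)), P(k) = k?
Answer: -12402183/323 ≈ -38397.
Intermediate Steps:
z(W, M) = 7/M - W/6 (z(W, M) = W*(-⅙) + 7/M = -W/6 + 7/M = 7/M - W/6)
N(s, J) = (-8 + s)/(7/s + 5*J/6) (N(s, J) = (s - 8)/(J + (7/s - J/6)) = (-8 + s)/(7/s + 5*J/6))
-38385 + N(66, P(-6)) = -38385 + 6*66*(-8 + 66)/(42 + 5*(-6)*66) = -38385 + 6*66*58/(42 - 1980) = -38385 + 6*66*58/(-1938) = -38385 + 6*66*(-1/1938)*58 = -38385 - 3828/323 = -12402183/323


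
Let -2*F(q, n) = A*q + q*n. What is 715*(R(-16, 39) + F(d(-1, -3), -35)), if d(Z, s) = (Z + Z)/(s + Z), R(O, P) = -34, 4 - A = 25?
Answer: -14300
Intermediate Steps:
A = -21 (A = 4 - 1*25 = 4 - 25 = -21)
d(Z, s) = 2*Z/(Z + s) (d(Z, s) = (2*Z)/(Z + s) = 2*Z/(Z + s))
F(q, n) = 21*q/2 - n*q/2 (F(q, n) = -(-21*q + q*n)/2 = -(-21*q + n*q)/2 = 21*q/2 - n*q/2)
715*(R(-16, 39) + F(d(-1, -3), -35)) = 715*(-34 + (2*(-1)/(-1 - 3))*(21 - 1*(-35))/2) = 715*(-34 + (2*(-1)/(-4))*(21 + 35)/2) = 715*(-34 + (½)*(2*(-1)*(-¼))*56) = 715*(-34 + (½)*(½)*56) = 715*(-34 + 14) = 715*(-20) = -14300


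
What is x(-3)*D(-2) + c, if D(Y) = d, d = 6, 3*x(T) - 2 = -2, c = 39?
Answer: 39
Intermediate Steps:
x(T) = 0 (x(T) = ⅔ + (⅓)*(-2) = ⅔ - ⅔ = 0)
D(Y) = 6
x(-3)*D(-2) + c = 0*6 + 39 = 0 + 39 = 39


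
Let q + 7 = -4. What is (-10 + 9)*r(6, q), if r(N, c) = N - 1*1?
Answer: -5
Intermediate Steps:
q = -11 (q = -7 - 4 = -11)
r(N, c) = -1 + N (r(N, c) = N - 1 = -1 + N)
(-10 + 9)*r(6, q) = (-10 + 9)*(-1 + 6) = -1*5 = -5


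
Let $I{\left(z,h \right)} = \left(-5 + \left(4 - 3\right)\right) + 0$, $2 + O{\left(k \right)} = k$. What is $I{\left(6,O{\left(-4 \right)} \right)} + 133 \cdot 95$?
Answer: $12631$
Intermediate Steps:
$O{\left(k \right)} = -2 + k$
$I{\left(z,h \right)} = -4$ ($I{\left(z,h \right)} = \left(-5 + \left(4 - 3\right)\right) + 0 = \left(-5 + 1\right) + 0 = -4 + 0 = -4$)
$I{\left(6,O{\left(-4 \right)} \right)} + 133 \cdot 95 = -4 + 133 \cdot 95 = -4 + 12635 = 12631$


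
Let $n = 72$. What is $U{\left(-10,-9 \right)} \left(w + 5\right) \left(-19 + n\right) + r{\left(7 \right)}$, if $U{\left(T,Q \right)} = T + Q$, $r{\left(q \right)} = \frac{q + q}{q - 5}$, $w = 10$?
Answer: $-15098$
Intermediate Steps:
$r{\left(q \right)} = \frac{2 q}{-5 + q}$
$U{\left(T,Q \right)} = Q + T$
$U{\left(-10,-9 \right)} \left(w + 5\right) \left(-19 + n\right) + r{\left(7 \right)} = \left(-9 - 10\right) \left(10 + 5\right) \left(-19 + 72\right) + 2 \cdot 7 \frac{1}{-5 + 7} = - 19 \cdot 15 \cdot 53 + 2 \cdot 7 \cdot \frac{1}{2} = \left(-19\right) 795 + 2 \cdot 7 \cdot \frac{1}{2} = -15105 + 7 = -15098$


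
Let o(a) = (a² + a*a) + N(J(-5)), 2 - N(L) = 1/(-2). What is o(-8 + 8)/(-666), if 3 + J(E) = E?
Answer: -5/1332 ≈ -0.0037538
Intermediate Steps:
J(E) = -3 + E
N(L) = 5/2 (N(L) = 2 - 1/(-2) = 2 - 1*(-½) = 2 + ½ = 5/2)
o(a) = 5/2 + 2*a² (o(a) = (a² + a*a) + 5/2 = (a² + a²) + 5/2 = 2*a² + 5/2 = 5/2 + 2*a²)
o(-8 + 8)/(-666) = (5/2 + 2*(-8 + 8)²)/(-666) = (5/2 + 2*0²)*(-1/666) = (5/2 + 2*0)*(-1/666) = (5/2 + 0)*(-1/666) = (5/2)*(-1/666) = -5/1332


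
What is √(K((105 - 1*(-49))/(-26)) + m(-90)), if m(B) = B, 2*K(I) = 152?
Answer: I*√14 ≈ 3.7417*I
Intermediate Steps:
K(I) = 76 (K(I) = (½)*152 = 76)
√(K((105 - 1*(-49))/(-26)) + m(-90)) = √(76 - 90) = √(-14) = I*√14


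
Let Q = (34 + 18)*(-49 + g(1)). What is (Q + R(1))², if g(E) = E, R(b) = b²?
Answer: 6225025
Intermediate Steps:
Q = -2496 (Q = (34 + 18)*(-49 + 1) = 52*(-48) = -2496)
(Q + R(1))² = (-2496 + 1²)² = (-2496 + 1)² = (-2495)² = 6225025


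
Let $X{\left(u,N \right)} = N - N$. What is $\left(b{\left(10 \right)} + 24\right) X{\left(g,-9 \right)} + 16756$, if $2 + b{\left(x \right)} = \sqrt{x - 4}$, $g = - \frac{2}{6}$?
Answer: $16756$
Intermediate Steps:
$g = - \frac{1}{3}$ ($g = \left(-2\right) \frac{1}{6} = - \frac{1}{3} \approx -0.33333$)
$X{\left(u,N \right)} = 0$
$b{\left(x \right)} = -2 + \sqrt{-4 + x}$ ($b{\left(x \right)} = -2 + \sqrt{x - 4} = -2 + \sqrt{-4 + x}$)
$\left(b{\left(10 \right)} + 24\right) X{\left(g,-9 \right)} + 16756 = \left(\left(-2 + \sqrt{-4 + 10}\right) + 24\right) 0 + 16756 = \left(\left(-2 + \sqrt{6}\right) + 24\right) 0 + 16756 = \left(22 + \sqrt{6}\right) 0 + 16756 = 0 + 16756 = 16756$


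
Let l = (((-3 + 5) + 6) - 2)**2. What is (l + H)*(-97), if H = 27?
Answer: -6111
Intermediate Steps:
l = 36 (l = ((2 + 6) - 2)**2 = (8 - 2)**2 = 6**2 = 36)
(l + H)*(-97) = (36 + 27)*(-97) = 63*(-97) = -6111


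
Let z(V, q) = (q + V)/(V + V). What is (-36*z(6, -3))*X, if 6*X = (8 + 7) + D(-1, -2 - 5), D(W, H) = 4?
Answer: -57/2 ≈ -28.500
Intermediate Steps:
z(V, q) = (V + q)/(2*V) (z(V, q) = (V + q)/((2*V)) = (V + q)*(1/(2*V)) = (V + q)/(2*V))
X = 19/6 (X = ((8 + 7) + 4)/6 = (15 + 4)/6 = (1/6)*19 = 19/6 ≈ 3.1667)
(-36*z(6, -3))*X = -18*(6 - 3)/6*(19/6) = -18*3/6*(19/6) = -36*1/4*(19/6) = -9*19/6 = -57/2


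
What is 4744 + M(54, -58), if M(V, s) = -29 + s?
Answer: 4657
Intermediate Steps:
4744 + M(54, -58) = 4744 + (-29 - 58) = 4744 - 87 = 4657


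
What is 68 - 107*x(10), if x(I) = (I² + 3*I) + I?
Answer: -14912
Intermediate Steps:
x(I) = I² + 4*I
68 - 107*x(10) = 68 - 1070*(4 + 10) = 68 - 1070*14 = 68 - 107*140 = 68 - 14980 = -14912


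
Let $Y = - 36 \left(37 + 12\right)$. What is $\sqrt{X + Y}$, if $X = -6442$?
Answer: $i \sqrt{8206} \approx 90.587 i$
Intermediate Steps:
$Y = -1764$ ($Y = \left(-36\right) 49 = -1764$)
$\sqrt{X + Y} = \sqrt{-6442 - 1764} = \sqrt{-8206} = i \sqrt{8206}$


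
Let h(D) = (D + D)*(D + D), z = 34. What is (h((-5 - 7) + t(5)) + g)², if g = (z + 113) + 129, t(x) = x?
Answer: 222784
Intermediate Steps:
h(D) = 4*D² (h(D) = (2*D)*(2*D) = 4*D²)
g = 276 (g = (34 + 113) + 129 = 147 + 129 = 276)
(h((-5 - 7) + t(5)) + g)² = (4*((-5 - 7) + 5)² + 276)² = (4*(-12 + 5)² + 276)² = (4*(-7)² + 276)² = (4*49 + 276)² = (196 + 276)² = 472² = 222784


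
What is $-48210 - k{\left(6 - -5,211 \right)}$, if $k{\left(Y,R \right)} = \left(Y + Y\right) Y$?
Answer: $-48452$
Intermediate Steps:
$k{\left(Y,R \right)} = 2 Y^{2}$ ($k{\left(Y,R \right)} = 2 Y Y = 2 Y^{2}$)
$-48210 - k{\left(6 - -5,211 \right)} = -48210 - 2 \left(6 - -5\right)^{2} = -48210 - 2 \left(6 + 5\right)^{2} = -48210 - 2 \cdot 11^{2} = -48210 - 2 \cdot 121 = -48210 - 242 = -48452$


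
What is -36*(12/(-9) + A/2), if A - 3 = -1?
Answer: 12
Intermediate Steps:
A = 2 (A = 3 - 1 = 2)
-36*(12/(-9) + A/2) = -36*(12/(-9) + 2/2) = -36*(12*(-⅑) + 2*(½)) = -36*(-4/3 + 1) = -36*(-⅓) = 12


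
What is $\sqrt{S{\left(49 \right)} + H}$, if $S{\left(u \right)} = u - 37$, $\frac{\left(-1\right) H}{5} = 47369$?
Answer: $i \sqrt{236833} \approx 486.65 i$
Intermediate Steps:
$H = -236845$ ($H = \left(-5\right) 47369 = -236845$)
$S{\left(u \right)} = -37 + u$ ($S{\left(u \right)} = u - 37 = -37 + u$)
$\sqrt{S{\left(49 \right)} + H} = \sqrt{\left(-37 + 49\right) - 236845} = \sqrt{12 - 236845} = \sqrt{-236833} = i \sqrt{236833}$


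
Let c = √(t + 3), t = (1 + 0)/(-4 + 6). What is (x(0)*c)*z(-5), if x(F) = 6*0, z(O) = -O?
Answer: 0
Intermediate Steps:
t = ½ (t = 1/2 = 1*(½) = ½ ≈ 0.50000)
c = √14/2 (c = √(½ + 3) = √(7/2) = √14/2 ≈ 1.8708)
x(F) = 0
(x(0)*c)*z(-5) = (0*(√14/2))*(-1*(-5)) = 0*5 = 0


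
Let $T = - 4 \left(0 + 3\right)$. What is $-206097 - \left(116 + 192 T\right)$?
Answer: $-203909$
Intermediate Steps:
$T = -12$ ($T = \left(-4\right) 3 = -12$)
$-206097 - \left(116 + 192 T\right) = -206097 - \left(116 + 192 \left(-12\right)\right) = -206097 - \left(116 - 2304\right) = -206097 - -2188 = -206097 + 2188 = -203909$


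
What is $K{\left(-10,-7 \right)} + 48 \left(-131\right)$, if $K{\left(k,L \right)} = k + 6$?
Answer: $-6292$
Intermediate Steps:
$K{\left(k,L \right)} = 6 + k$
$K{\left(-10,-7 \right)} + 48 \left(-131\right) = \left(6 - 10\right) + 48 \left(-131\right) = -4 - 6288 = -6292$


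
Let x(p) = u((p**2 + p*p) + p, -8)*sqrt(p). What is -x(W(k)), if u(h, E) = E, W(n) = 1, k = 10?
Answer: 8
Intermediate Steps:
x(p) = -8*sqrt(p)
-x(W(k)) = -(-8)*sqrt(1) = -(-8) = -1*(-8) = 8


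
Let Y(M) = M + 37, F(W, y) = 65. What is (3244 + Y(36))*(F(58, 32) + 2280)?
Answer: 7778365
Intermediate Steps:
Y(M) = 37 + M
(3244 + Y(36))*(F(58, 32) + 2280) = (3244 + (37 + 36))*(65 + 2280) = (3244 + 73)*2345 = 3317*2345 = 7778365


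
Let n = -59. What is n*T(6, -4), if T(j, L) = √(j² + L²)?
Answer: -118*√13 ≈ -425.46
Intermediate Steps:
T(j, L) = √(L² + j²)
n*T(6, -4) = -59*√((-4)² + 6²) = -59*√(16 + 36) = -118*√13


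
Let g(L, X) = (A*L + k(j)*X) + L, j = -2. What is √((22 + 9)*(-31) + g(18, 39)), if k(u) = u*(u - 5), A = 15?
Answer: I*√127 ≈ 11.269*I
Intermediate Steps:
k(u) = u*(-5 + u)
g(L, X) = 14*X + 16*L (g(L, X) = (15*L + (-2*(-5 - 2))*X) + L = (15*L + (-2*(-7))*X) + L = (15*L + 14*X) + L = (14*X + 15*L) + L = 14*X + 16*L)
√((22 + 9)*(-31) + g(18, 39)) = √((22 + 9)*(-31) + (14*39 + 16*18)) = √(31*(-31) + (546 + 288)) = √(-961 + 834) = √(-127) = I*√127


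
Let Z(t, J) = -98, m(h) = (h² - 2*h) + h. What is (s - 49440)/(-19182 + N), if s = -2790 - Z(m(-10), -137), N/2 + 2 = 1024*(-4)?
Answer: 26066/13689 ≈ 1.9042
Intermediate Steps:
N = -8196 (N = -4 + 2*(1024*(-4)) = -4 + 2*(-4096) = -4 - 8192 = -8196)
m(h) = h² - h
s = -2692 (s = -2790 - 1*(-98) = -2790 + 98 = -2692)
(s - 49440)/(-19182 + N) = (-2692 - 49440)/(-19182 - 8196) = -52132/(-27378) = -52132*(-1/27378) = 26066/13689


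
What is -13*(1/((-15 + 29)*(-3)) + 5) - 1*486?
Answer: -23129/42 ≈ -550.69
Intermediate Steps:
-13*(1/((-15 + 29)*(-3)) + 5) - 1*486 = -13*(-⅓/14 + 5) - 486 = -13*((1/14)*(-⅓) + 5) - 486 = -13*(-1/42 + 5) - 486 = -13*209/42 - 486 = -2717/42 - 486 = -23129/42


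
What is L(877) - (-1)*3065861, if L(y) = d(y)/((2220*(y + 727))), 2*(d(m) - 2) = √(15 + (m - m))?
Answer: 5458581558841/1780440 + √15/7121760 ≈ 3.0659e+6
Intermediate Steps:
d(m) = 2 + √15/2 (d(m) = 2 + √(15 + (m - m))/2 = 2 + √(15 + 0)/2 = 2 + √15/2)
L(y) = (2 + √15/2)/(1613940 + 2220*y) (L(y) = (2 + √15/2)/((2220*(y + 727))) = (2 + √15/2)/((2220*(727 + y))) = (2 + √15/2)/(1613940 + 2220*y))
L(877) - (-1)*3065861 = (4 + √15)/(4440*(727 + 877)) - (-1)*3065861 = (1/4440)*(4 + √15)/1604 - 1*(-3065861) = (1/4440)*(1/1604)*(4 + √15) + 3065861 = (1/1780440 + √15/7121760) + 3065861 = 5458581558841/1780440 + √15/7121760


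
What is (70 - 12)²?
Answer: 3364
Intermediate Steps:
(70 - 12)² = 58² = 3364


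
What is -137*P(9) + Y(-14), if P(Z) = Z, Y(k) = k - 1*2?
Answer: -1249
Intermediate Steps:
Y(k) = -2 + k (Y(k) = k - 2 = -2 + k)
-137*P(9) + Y(-14) = -137*9 + (-2 - 14) = -1233 - 16 = -1249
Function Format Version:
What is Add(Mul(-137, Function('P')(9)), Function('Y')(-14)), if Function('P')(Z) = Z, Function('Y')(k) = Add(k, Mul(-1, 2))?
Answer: -1249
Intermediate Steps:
Function('Y')(k) = Add(-2, k) (Function('Y')(k) = Add(k, -2) = Add(-2, k))
Add(Mul(-137, Function('P')(9)), Function('Y')(-14)) = Add(Mul(-137, 9), Add(-2, -14)) = Add(-1233, -16) = -1249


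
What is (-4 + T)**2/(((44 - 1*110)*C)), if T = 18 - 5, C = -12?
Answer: 9/88 ≈ 0.10227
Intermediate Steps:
T = 13
(-4 + T)**2/(((44 - 1*110)*C)) = (-4 + 13)**2/(((44 - 1*110)*(-12))) = 9**2/(((44 - 110)*(-12))) = 81/((-66*(-12))) = 81/792 = 81*(1/792) = 9/88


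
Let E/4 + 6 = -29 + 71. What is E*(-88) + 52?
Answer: -12620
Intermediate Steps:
E = 144 (E = -24 + 4*(-29 + 71) = -24 + 4*42 = -24 + 168 = 144)
E*(-88) + 52 = 144*(-88) + 52 = -12672 + 52 = -12620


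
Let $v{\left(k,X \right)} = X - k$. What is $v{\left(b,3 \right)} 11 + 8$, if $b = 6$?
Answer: $-25$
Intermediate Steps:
$v{\left(b,3 \right)} 11 + 8 = \left(3 - 6\right) 11 + 8 = \left(-3\right) 11 + 8 = -33 + 8 = -25$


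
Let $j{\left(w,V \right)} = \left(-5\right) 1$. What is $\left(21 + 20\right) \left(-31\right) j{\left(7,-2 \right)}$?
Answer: $6355$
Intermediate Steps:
$j{\left(w,V \right)} = -5$
$\left(21 + 20\right) \left(-31\right) j{\left(7,-2 \right)} = \left(21 + 20\right) \left(-31\right) \left(-5\right) = 41 \left(-31\right) \left(-5\right) = \left(-1271\right) \left(-5\right) = 6355$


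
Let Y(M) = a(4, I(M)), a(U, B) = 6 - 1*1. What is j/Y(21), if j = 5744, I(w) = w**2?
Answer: 5744/5 ≈ 1148.8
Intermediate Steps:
a(U, B) = 5 (a(U, B) = 6 - 1 = 5)
Y(M) = 5
j/Y(21) = 5744/5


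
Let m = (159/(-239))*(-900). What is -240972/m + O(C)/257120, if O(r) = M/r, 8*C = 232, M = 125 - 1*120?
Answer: -7157264867339/17783704800 ≈ -402.46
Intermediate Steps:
M = 5 (M = 125 - 120 = 5)
C = 29 (C = (⅛)*232 = 29)
m = 143100/239 (m = (159*(-1/239))*(-900) = -159/239*(-900) = 143100/239 ≈ 598.75)
O(r) = 5/r
-240972/m + O(C)/257120 = -240972/143100/239 + (5/29)/257120 = -240972*239/143100 + (5*(1/29))*(1/257120) = -4799359/11925 + (5/29)*(1/257120) = -4799359/11925 + 1/1491296 = -7157264867339/17783704800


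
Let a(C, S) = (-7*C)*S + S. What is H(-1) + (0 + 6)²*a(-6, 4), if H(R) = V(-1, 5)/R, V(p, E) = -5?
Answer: 6197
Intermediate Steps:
H(R) = -5/R
a(C, S) = S - 7*C*S (a(C, S) = -7*C*S + S = S - 7*C*S)
H(-1) + (0 + 6)²*a(-6, 4) = -5/(-1) + (0 + 6)²*(4*(1 - 7*(-6))) = -5*(-1) + 6²*(4*(1 + 42)) = 5 + 36*(4*43) = 5 + 36*172 = 5 + 6192 = 6197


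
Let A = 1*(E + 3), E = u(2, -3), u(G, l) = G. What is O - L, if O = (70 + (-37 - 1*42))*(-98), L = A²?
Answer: 857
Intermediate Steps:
E = 2
A = 5 (A = 1*(2 + 3) = 1*5 = 5)
L = 25 (L = 5² = 25)
O = 882 (O = (70 + (-37 - 42))*(-98) = (70 - 79)*(-98) = -9*(-98) = 882)
O - L = 882 - 1*25 = 882 - 25 = 857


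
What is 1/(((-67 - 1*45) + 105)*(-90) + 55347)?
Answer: 1/55977 ≈ 1.7864e-5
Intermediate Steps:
1/(((-67 - 1*45) + 105)*(-90) + 55347) = 1/(((-67 - 45) + 105)*(-90) + 55347) = 1/((-112 + 105)*(-90) + 55347) = 1/(-7*(-90) + 55347) = 1/(630 + 55347) = 1/55977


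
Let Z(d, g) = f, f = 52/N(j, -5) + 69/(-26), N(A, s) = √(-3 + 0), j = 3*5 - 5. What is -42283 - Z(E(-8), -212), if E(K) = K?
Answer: -1099289/26 + 52*I*√3/3 ≈ -42280.0 + 30.022*I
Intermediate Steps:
j = 10 (j = 15 - 5 = 10)
N(A, s) = I*√3 (N(A, s) = √(-3) = I*√3)
f = -69/26 - 52*I*√3/3 (f = 52/((I*√3)) + 69/(-26) = 52*(-I*√3/3) + 69*(-1/26) = -52*I*√3/3 - 69/26 = -69/26 - 52*I*√3/3 ≈ -2.6538 - 30.022*I)
Z(d, g) = -69/26 - 52*I*√3/3
-42283 - Z(E(-8), -212) = -42283 - (-69/26 - 52*I*√3/3) = -42283 + (69/26 + 52*I*√3/3) = -1099289/26 + 52*I*√3/3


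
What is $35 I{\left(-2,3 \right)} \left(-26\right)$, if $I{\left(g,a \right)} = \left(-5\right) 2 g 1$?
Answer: $-18200$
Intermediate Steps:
$I{\left(g,a \right)} = - 10 g$ ($I{\left(g,a \right)} = - 10 g 1 = - 10 g$)
$35 I{\left(-2,3 \right)} \left(-26\right) = 35 \left(\left(-10\right) \left(-2\right)\right) \left(-26\right) = 35 \cdot 20 \left(-26\right) = 700 \left(-26\right) = -18200$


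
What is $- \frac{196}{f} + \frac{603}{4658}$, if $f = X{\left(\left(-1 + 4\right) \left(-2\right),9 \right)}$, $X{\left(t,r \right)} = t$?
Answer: $\frac{458293}{13974} \approx 32.796$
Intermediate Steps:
$f = -6$ ($f = \left(-1 + 4\right) \left(-2\right) = 3 \left(-2\right) = -6$)
$- \frac{196}{f} + \frac{603}{4658} = - \frac{196}{-6} + \frac{603}{4658} = \left(-196\right) \left(- \frac{1}{6}\right) + 603 \cdot \frac{1}{4658} = \frac{98}{3} + \frac{603}{4658} = \frac{458293}{13974}$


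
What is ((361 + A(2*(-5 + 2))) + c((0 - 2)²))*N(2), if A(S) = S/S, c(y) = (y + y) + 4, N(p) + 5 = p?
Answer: -1122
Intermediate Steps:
N(p) = -5 + p
c(y) = 4 + 2*y (c(y) = 2*y + 4 = 4 + 2*y)
A(S) = 1
((361 + A(2*(-5 + 2))) + c((0 - 2)²))*N(2) = ((361 + 1) + (4 + 2*(0 - 2)²))*(-5 + 2) = (362 + (4 + 2*(-2)²))*(-3) = (362 + (4 + 2*4))*(-3) = (362 + (4 + 8))*(-3) = (362 + 12)*(-3) = 374*(-3) = -1122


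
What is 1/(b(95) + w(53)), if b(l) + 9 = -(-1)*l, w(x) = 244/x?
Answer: 53/4802 ≈ 0.011037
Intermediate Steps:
b(l) = -9 + l (b(l) = -9 - (-1)*l = -9 + l)
1/(b(95) + w(53)) = 1/((-9 + 95) + 244/53) = 1/(86 + 244*(1/53)) = 1/(86 + 244/53) = 1/(4802/53) = 53/4802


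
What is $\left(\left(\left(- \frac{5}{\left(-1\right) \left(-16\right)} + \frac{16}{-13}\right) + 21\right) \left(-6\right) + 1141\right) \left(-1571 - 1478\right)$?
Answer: $- \frac{324788627}{104} \approx -3.123 \cdot 10^{6}$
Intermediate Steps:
$\left(\left(\left(- \frac{5}{\left(-1\right) \left(-16\right)} + \frac{16}{-13}\right) + 21\right) \left(-6\right) + 1141\right) \left(-1571 - 1478\right) = \left(\left(\left(- \frac{5}{16} + 16 \left(- \frac{1}{13}\right)\right) + 21\right) \left(-6\right) + 1141\right) \left(-3049\right) = \left(\left(\left(\left(-5\right) \frac{1}{16} - \frac{16}{13}\right) + 21\right) \left(-6\right) + 1141\right) \left(-3049\right) = \left(\left(\left(- \frac{5}{16} - \frac{16}{13}\right) + 21\right) \left(-6\right) + 1141\right) \left(-3049\right) = \left(\left(- \frac{321}{208} + 21\right) \left(-6\right) + 1141\right) \left(-3049\right) = \left(\frac{4047}{208} \left(-6\right) + 1141\right) \left(-3049\right) = \left(- \frac{12141}{104} + 1141\right) \left(-3049\right) = \frac{106523}{104} \left(-3049\right) = - \frac{324788627}{104}$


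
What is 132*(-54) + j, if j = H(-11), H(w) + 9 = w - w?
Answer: -7137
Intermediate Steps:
H(w) = -9 (H(w) = -9 + (w - w) = -9 + 0 = -9)
j = -9
132*(-54) + j = 132*(-54) - 9 = -7128 - 9 = -7137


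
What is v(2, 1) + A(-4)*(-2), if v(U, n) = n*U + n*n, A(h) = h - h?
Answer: 3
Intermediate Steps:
A(h) = 0
v(U, n) = n² + U*n (v(U, n) = U*n + n² = n² + U*n)
v(2, 1) + A(-4)*(-2) = 1*(2 + 1) + 0*(-2) = 1*3 + 0 = 3 + 0 = 3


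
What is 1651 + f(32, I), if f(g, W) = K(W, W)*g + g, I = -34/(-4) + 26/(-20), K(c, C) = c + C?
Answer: 10719/5 ≈ 2143.8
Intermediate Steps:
K(c, C) = C + c
I = 36/5 (I = -34*(-1/4) + 26*(-1/20) = 17/2 - 13/10 = 36/5 ≈ 7.2000)
f(g, W) = g + 2*W*g (f(g, W) = (W + W)*g + g = (2*W)*g + g = 2*W*g + g = g + 2*W*g)
1651 + f(32, I) = 1651 + 32*(1 + 2*(36/5)) = 1651 + 32*(1 + 72/5) = 1651 + 32*(77/5) = 1651 + 2464/5 = 10719/5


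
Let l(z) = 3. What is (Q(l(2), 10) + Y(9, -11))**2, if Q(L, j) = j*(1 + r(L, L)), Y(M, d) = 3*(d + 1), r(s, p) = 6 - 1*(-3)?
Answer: 4900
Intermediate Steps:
r(s, p) = 9 (r(s, p) = 6 + 3 = 9)
Y(M, d) = 3 + 3*d (Y(M, d) = 3*(1 + d) = 3 + 3*d)
Q(L, j) = 10*j (Q(L, j) = j*(1 + 9) = j*10 = 10*j)
(Q(l(2), 10) + Y(9, -11))**2 = (10*10 + (3 + 3*(-11)))**2 = (100 + (3 - 33))**2 = (100 - 30)**2 = 70**2 = 4900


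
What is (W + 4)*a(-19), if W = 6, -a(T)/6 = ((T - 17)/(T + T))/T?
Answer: 1080/361 ≈ 2.9917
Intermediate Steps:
a(T) = -3*(-17 + T)/T² (a(T) = -6*(T - 17)/(T + T)/T = -6*(-17 + T)/((2*T))/T = -6*(-17 + T)*(1/(2*T))/T = -6*(-17 + T)/(2*T)/T = -3*(-17 + T)/T²)
(W + 4)*a(-19) = (6 + 4)*(3*(17 - 1*(-19))/(-19)²) = 10*(3*(1/361)*(17 + 19)) = 10*(3*(1/361)*36) = 10*(108/361) = 1080/361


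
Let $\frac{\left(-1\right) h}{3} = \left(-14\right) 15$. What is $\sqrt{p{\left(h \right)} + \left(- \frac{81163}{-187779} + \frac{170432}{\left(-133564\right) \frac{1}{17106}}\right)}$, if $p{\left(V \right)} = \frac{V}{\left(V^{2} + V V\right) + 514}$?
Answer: $\frac{2 i \sqrt{33839109233297913596351007543685386}}{2490225460021473} \approx 147.74 i$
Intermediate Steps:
$h = 630$ ($h = - 3 \left(\left(-14\right) 15\right) = \left(-3\right) \left(-210\right) = 630$)
$p{\left(V \right)} = \frac{V}{514 + 2 V^{2}}$ ($p{\left(V \right)} = \frac{V}{\left(V^{2} + V^{2}\right) + 514} = \frac{V}{2 V^{2} + 514} = \frac{V}{514 + 2 V^{2}}$)
$\sqrt{p{\left(h \right)} + \left(- \frac{81163}{-187779} + \frac{170432}{\left(-133564\right) \frac{1}{17106}}\right)} = \sqrt{\frac{1}{2} \cdot 630 \frac{1}{257 + 630^{2}} + \left(- \frac{81163}{-187779} + \frac{170432}{\left(-133564\right) \frac{1}{17106}}\right)} = \sqrt{\frac{1}{2} \cdot 630 \frac{1}{257 + 396900} + \left(\left(-81163\right) \left(- \frac{1}{187779}\right) + \frac{170432}{\left(-133564\right) \frac{1}{17106}}\right)} = \sqrt{\frac{1}{2} \cdot 630 \cdot \frac{1}{397157} + \left(\frac{81163}{187779} + \frac{170432}{- \frac{66782}{8553}}\right)} = \sqrt{\frac{1}{2} \cdot 630 \cdot \frac{1}{397157} + \left(\frac{81163}{187779} + 170432 \left(- \frac{8553}{66782}\right)\right)} = \sqrt{\frac{315}{397157} + \left(\frac{81163}{187779} - \frac{728852448}{33391}\right)} = \sqrt{\frac{315}{397157} - \frac{136860473719259}{6270128589}} = \sqrt{- \frac{54355093185829241128}{2490225460021473}} = \frac{2 i \sqrt{33839109233297913596351007543685386}}{2490225460021473}$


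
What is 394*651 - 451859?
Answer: -195365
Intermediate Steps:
394*651 - 451859 = 256494 - 451859 = -195365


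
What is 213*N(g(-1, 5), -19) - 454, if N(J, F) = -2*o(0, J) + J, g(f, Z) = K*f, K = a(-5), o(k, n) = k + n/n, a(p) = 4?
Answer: -1732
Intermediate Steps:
o(k, n) = 1 + k (o(k, n) = k + 1 = 1 + k)
K = 4
g(f, Z) = 4*f
N(J, F) = -2 + J (N(J, F) = -2*(1 + 0) + J = -2*1 + J = -2 + J)
213*N(g(-1, 5), -19) - 454 = 213*(-2 + 4*(-1)) - 454 = 213*(-2 - 4) - 454 = 213*(-6) - 454 = -1278 - 454 = -1732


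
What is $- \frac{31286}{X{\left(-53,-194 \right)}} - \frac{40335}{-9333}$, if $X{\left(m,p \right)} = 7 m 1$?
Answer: $\frac{102318841}{1154181} \approx 88.651$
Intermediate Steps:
$X{\left(m,p \right)} = 7 m$
$- \frac{31286}{X{\left(-53,-194 \right)}} - \frac{40335}{-9333} = - \frac{31286}{7 \left(-53\right)} - \frac{40335}{-9333} = - \frac{31286}{-371} - - \frac{13445}{3111} = \left(-31286\right) \left(- \frac{1}{371}\right) + \frac{13445}{3111} = \frac{31286}{371} + \frac{13445}{3111} = \frac{102318841}{1154181}$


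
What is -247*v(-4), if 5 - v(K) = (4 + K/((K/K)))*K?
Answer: -1235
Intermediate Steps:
v(K) = 5 - K*(4 + K) (v(K) = 5 - (4 + K/((K/K)))*K = 5 - (4 + K/1)*K = 5 - (4 + K*1)*K = 5 - (4 + K)*K = 5 - K*(4 + K))
-247*v(-4) = -247*(5 - 1*(-4)² - 4*(-4)) = -247*(5 - 1*16 + 16) = -247*(5 - 16 + 16) = -247*5 = -1235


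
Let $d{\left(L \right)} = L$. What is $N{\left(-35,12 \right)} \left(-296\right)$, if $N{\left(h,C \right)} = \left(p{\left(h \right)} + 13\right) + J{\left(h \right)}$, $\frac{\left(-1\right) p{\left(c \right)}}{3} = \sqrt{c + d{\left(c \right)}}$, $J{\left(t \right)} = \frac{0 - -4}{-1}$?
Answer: $-2664 + 888 i \sqrt{70} \approx -2664.0 + 7429.5 i$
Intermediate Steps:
$J{\left(t \right)} = -4$ ($J{\left(t \right)} = \left(0 + 4\right) \left(-1\right) = 4 \left(-1\right) = -4$)
$p{\left(c \right)} = - 3 \sqrt{2} \sqrt{c}$ ($p{\left(c \right)} = - 3 \sqrt{c + c} = - 3 \sqrt{2 c} = - 3 \sqrt{2} \sqrt{c}$)
$N{\left(h,C \right)} = 9 - 3 \sqrt{2} \sqrt{h}$ ($N{\left(h,C \right)} = \left(- 3 \sqrt{2} \sqrt{h} + 13\right) - 4 = \left(13 - 3 \sqrt{2} \sqrt{h}\right) - 4 = 9 - 3 \sqrt{2} \sqrt{h}$)
$N{\left(-35,12 \right)} \left(-296\right) = \left(9 - 3 \sqrt{2} \sqrt{-35}\right) \left(-296\right) = \left(9 - 3 \sqrt{2} i \sqrt{35}\right) \left(-296\right) = \left(9 - 3 i \sqrt{70}\right) \left(-296\right) = -2664 + 888 i \sqrt{70}$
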